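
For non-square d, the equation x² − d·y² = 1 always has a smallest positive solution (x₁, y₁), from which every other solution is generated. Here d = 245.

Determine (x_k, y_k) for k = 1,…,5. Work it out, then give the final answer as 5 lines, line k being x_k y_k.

[15; 1,1,1,7,6,7,1,1,1,30] for √245; ℓ=10 ⇒ convergent index 9
a_0=15:  p_0=15·1+0=15,  q_0=15·0+1=1
…
a_2=1:  p_2=1·16+15=31,  q_2=1·1+1=2
…
a_6=7:  p_6=7·2207+360=15809,  q_6=7·141+23=1010
a_7=1:  p_7=1·15809+2207=18016,  q_7=1·1010+141=1151
a_8=1:  p_8=1·18016+15809=33825,  q_8=1·1151+1010=2161
a_9=1:  p_9=1·33825+18016=51841,  q_9=1·2161+1151=3312
(x₁, y₁) = (51841, 3312);  51841² − 245·3312² = 1 ✓
n=2: (51841,3312)∘(51841,3312) = (51841·51841+245·3312·3312, 51841·3312+3312·51841) = (5374978561,343394784)
n=3: (5374978561,343394784)∘(51841,3312) = (51841·5374978561+245·3312·343394784, 51841·343394784+3312·5374978561) = (557288527109761,35603857991376)
n=4: (557288527109761,35603857991376)∘(51841,3312) = (51841·557288527109761+245·3312·35603857991376, 51841·35603857991376+3312·557288527109761) = (57780789062419261441,3691479203918451648)
n=5: (57780789062419261441,3691479203918451648)∘(51841,3312) = (51841·57780789062419261441+245·3312·3691479203918451648, 51841·3691479203918451648+3312·57780789062419261441) = (5990827771012465337616001,382739946785069045776560)

51841 3312
5374978561 343394784
557288527109761 35603857991376
57780789062419261441 3691479203918451648
5990827771012465337616001 382739946785069045776560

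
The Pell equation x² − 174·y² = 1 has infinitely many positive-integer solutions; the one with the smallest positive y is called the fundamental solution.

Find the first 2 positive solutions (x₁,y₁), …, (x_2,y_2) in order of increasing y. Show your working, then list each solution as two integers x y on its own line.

√174 = [13; 5,4,5,26, …], period ℓ=4 (even) → k=3
i=0: a=13 ⇒ p=13, q=1
…
i=2: a=4 ⇒ p=277, q=21
i=3: a=5 ⇒ p=1451, q=110
(x₁, y₁) = (1451, 110);  1451² − 174·110² = 1 ✓
k=2:  x_2 = 1451·1451+174·110·110 = 4210801,  y_2 = 1451·110+110·1451 = 319220

1451 110
4210801 319220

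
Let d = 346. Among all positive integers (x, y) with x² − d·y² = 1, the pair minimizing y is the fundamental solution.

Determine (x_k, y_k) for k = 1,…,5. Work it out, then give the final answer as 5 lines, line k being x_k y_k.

17299 930
598510801 32176140
20707276675699 1113230090790
716430357827323201 38515534648976280
24787057499402451432499 1332560466672051244650

d=346: √d = [18; 1,1,1,1,36] (ℓ=5, odd), read p_9/q_9
a_0=18:  p_0=18·1+0=18,  q_0=18·0+1=1
a_1=1:  p_1=1·18+1=19,  q_1=1·1+0=1
a_2=1:  p_2=1·19+18=37,  q_2=1·1+1=2
…
a_5=36:  p_5=36·93+56=3404,  q_5=36·5+3=183
a_6=1:  p_6=1·3404+93=3497,  q_6=1·183+5=188
…
a_8=1:  p_8=1·6901+3497=10398,  q_8=1·371+188=559
a_9=1:  p_9=1·10398+6901=17299,  q_9=1·559+371=930
(x₁, y₁) = (17299, 930);  17299² − 346·930² = 1 ✓
(x_2, y_2) = (17299·17299 + 346·930·930, 17299·930 + 930·17299) = (598510801, 32176140)
(x_3, y_3) = (17299·598510801 + 346·930·32176140, 17299·32176140 + 930·598510801) = (20707276675699, 1113230090790)
(x_4, y_4) = (17299·20707276675699 + 346·930·1113230090790, 17299·1113230090790 + 930·20707276675699) = (716430357827323201, 38515534648976280)
(x_5, y_5) = (17299·716430357827323201 + 346·930·38515534648976280, 17299·38515534648976280 + 930·716430357827323201) = (24787057499402451432499, 1332560466672051244650)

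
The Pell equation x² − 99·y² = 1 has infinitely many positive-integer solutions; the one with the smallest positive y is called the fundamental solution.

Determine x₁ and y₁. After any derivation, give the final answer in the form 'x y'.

10 1

d=99: √d = [9; 1,18] (ℓ=2, even), read p_1/q_1
i=0: a=9 ⇒ p=9, q=1
i=1: a=1 ⇒ p=10, q=1
(x₁, y₁) = (10, 1);  10² − 99·1² = 1 ✓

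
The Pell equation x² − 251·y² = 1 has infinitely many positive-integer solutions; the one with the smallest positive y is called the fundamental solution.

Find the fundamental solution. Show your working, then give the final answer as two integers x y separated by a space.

√251 → a₀=15, period (1,5,2,1,2,…,5,1,30); ℓ=14 even so k=13
a_0=15:  p_0=15·1+0=15,  q_0=15·0+1=1
a_1=1:  p_1=1·15+1=16,  q_1=1·1+0=1
a_2=5:  p_2=5·16+15=95,  q_2=5·1+1=6
…
a_10=1:  p_10=1·151649+61043=212692,  q_10=1·9572+3853=13425
…
a_12=5:  p_12=5·577033+212692=3097857,  q_12=5·36422+13425=195535
a_13=1:  p_13=1·3097857+577033=3674890,  q_13=1·195535+36422=231957
fundamental: x₁=3674890, y₁=231957  (since 13504816512100 − 251·53804049849 = 1)

3674890 231957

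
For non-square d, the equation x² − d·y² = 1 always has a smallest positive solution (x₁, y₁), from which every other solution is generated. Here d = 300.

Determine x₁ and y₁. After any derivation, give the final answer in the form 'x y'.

1351 78

√300 = [17; 3,8,3,34, …], period ℓ=4 (even) → k=3
k=0  a_k=17  p_k/q_k = 17/1
…
k=2  a_k=8  p_k/q_k = 433/25
k=3  a_k=3  p_k/q_k = 1351/78
(x₁, y₁) = (1351, 78);  1351² − 300·78² = 1 ✓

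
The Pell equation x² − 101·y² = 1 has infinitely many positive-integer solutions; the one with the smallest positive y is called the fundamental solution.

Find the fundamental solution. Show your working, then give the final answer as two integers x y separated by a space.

√101 = [10; 20, …], period ℓ=1 (odd) → k=1
a_0=10:  p_0=10·1+0=10,  q_0=10·0+1=1
a_1=20:  p_1=20·10+1=201,  q_1=20·1+0=20
fundamental: x₁=201, y₁=20  (since 40401 − 101·400 = 1)

201 20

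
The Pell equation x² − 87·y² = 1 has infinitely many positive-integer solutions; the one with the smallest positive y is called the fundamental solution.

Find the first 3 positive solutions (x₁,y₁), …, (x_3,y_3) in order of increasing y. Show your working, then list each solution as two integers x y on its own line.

√87 = [9; 3,18, …], period ℓ=2 (even) → k=1
i=0: a=9 ⇒ p=9, q=1
i=1: a=3 ⇒ p=28, q=3
→ (28, 3).  Check: 28²=784, 87·3²=783, difference 1.
k=2:  x_2 = 28·28+87·3·3 = 1567,  y_2 = 28·3+3·28 = 168
k=3:  x_3 = 28·1567+87·3·168 = 87724,  y_3 = 28·168+3·1567 = 9405

28 3
1567 168
87724 9405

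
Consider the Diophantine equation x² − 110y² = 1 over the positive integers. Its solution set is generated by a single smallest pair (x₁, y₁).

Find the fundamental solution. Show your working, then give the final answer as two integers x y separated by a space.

√110 = [10; 2,20, …], period ℓ=2 (even) → k=1
k=0  a_k=10  p_k/q_k = 10/1
k=1  a_k=2  p_k/q_k = 21/2
(x₁, y₁) = (21, 2);  21² − 110·2² = 1 ✓

21 2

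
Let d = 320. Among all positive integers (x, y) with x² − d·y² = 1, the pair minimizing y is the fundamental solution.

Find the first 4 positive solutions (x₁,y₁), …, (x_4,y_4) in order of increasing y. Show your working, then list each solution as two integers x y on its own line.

161 9
51841 2898
16692641 933147
5374978561 300470436

d=320: √d = [17; 1,7,1,34] (ℓ=4, even), read p_3/q_3
k=0  a_k=17  p_k/q_k = 17/1
…
k=2  a_k=7  p_k/q_k = 143/8
k=3  a_k=1  p_k/q_k = 161/9
(x₁, y₁) = (161, 9);  161² − 320·9² = 1 ✓
(161+9√320)^2 = 51841 + 2898√320
(161+9√320)^3 = 16692641 + 933147√320
(161+9√320)^4 = 5374978561 + 300470436√320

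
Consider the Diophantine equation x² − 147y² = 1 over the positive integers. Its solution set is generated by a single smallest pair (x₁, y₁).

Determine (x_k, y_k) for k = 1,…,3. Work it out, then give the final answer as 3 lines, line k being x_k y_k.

97 8
18817 1552
3650401 301080

√147 → a₀=12, period (8,24); ℓ=2 even so k=1
i=0: a=12 ⇒ p=12, q=1
i=1: a=8 ⇒ p=97, q=8
fundamental: x₁=97, y₁=8  (since 9409 − 147·64 = 1)
(x_2, y_2) = (97·97 + 147·8·8, 97·8 + 8·97) = (18817, 1552)
(x_3, y_3) = (97·18817 + 147·8·1552, 97·1552 + 8·18817) = (3650401, 301080)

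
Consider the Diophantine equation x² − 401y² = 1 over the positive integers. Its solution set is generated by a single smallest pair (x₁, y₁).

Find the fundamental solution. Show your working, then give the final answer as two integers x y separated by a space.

801 40

[20; 40] for √401; ℓ=1 ⇒ convergent index 1
step 0: (20, 1)  from 20·(1,0) + (0,1)
step 1: (801, 40)  from 40·(20,1) + (1,0)
→ (801, 40).  Check: 801²=641601, 401·40²=641600, difference 1.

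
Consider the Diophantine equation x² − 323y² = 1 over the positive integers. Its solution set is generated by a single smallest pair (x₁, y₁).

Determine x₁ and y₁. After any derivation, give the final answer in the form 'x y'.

√323 → a₀=17, period (1,34); ℓ=2 even so k=1
k=0  a_k=17  p_k/q_k = 17/1
k=1  a_k=1  p_k/q_k = 18/1
→ (18, 1).  Check: 18²=324, 323·1²=323, difference 1.

18 1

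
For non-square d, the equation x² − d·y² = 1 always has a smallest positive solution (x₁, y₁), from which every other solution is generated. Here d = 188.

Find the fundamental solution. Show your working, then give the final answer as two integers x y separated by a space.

4607 336

√188 = [13; 1,2,2,6,2,2,1,26, …], period ℓ=8 (even) → k=7
step 0: (13, 1)  from 13·(1,0) + (0,1)
…
step 4: (617, 45)  from 6·(96,7) + (41,3)
step 5: (1330, 97)  from 2·(617,45) + (96,7)
step 6: (3277, 239)  from 2·(1330,97) + (617,45)
step 7: (4607, 336)  from 1·(3277,239) + (1330,97)
(x₁, y₁) = (4607, 336);  4607² − 188·336² = 1 ✓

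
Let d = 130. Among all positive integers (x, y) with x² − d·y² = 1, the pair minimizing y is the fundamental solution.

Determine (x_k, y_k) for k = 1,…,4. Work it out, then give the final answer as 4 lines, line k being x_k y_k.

6499 570
84474001 7408860
1097993058499 96300361710
14271713689896001 1251712094097720

[11; 2,2,22] for √130; ℓ=3 ⇒ convergent index 5
a_0=11:  p_0=11·1+0=11,  q_0=11·0+1=1
…
a_2=2:  p_2=2·23+11=57,  q_2=2·2+1=5
a_3=22:  p_3=22·57+23=1277,  q_3=22·5+2=112
a_4=2:  p_4=2·1277+57=2611,  q_4=2·112+5=229
a_5=2:  p_5=2·2611+1277=6499,  q_5=2·229+112=570
fundamental: x₁=6499, y₁=570  (since 42237001 − 130·324900 = 1)
(6499+570√130)^2 = 84474001 + 7408860√130
(6499+570√130)^3 = 1097993058499 + 96300361710√130
(6499+570√130)^4 = 14271713689896001 + 1251712094097720√130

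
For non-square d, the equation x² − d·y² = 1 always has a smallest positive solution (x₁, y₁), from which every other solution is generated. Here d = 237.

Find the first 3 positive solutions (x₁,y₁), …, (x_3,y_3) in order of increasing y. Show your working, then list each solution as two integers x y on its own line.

228151 14820
104105757601 6762395640
47503665404623351 3085694655308460

√237 = [15; 2,1,1,7,10,7,1,1,2,30, …], period ℓ=10 (even) → k=9
i=0: a=15 ⇒ p=15, q=1
…
i=2: a=1 ⇒ p=46, q=3
…
i=5: a=10 ⇒ p=5927, q=385
i=6: a=7 ⇒ p=42074, q=2733
i=7: a=1 ⇒ p=48001, q=3118
i=8: a=1 ⇒ p=90075, q=5851
i=9: a=2 ⇒ p=228151, q=14820
→ (228151, 14820).  Check: 228151²=52052878801, 237·14820²=52052878800, difference 1.
(x_2, y_2) = (228151·228151 + 237·14820·14820, 228151·14820 + 14820·228151) = (104105757601, 6762395640)
(x_3, y_3) = (228151·104105757601 + 237·14820·6762395640, 228151·6762395640 + 14820·104105757601) = (47503665404623351, 3085694655308460)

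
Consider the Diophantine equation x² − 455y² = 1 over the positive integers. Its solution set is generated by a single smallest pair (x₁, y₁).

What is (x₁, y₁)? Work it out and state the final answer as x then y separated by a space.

√455 → a₀=21, period (3,42); ℓ=2 even so k=1
k=0  a_k=21  p_k/q_k = 21/1
k=1  a_k=3  p_k/q_k = 64/3
fundamental: x₁=64, y₁=3  (since 4096 − 455·9 = 1)

64 3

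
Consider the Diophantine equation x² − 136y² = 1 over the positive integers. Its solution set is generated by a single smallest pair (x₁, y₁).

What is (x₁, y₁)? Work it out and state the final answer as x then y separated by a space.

35 3

√136 → a₀=11, period (1,1,1,22); ℓ=4 even so k=3
a_0=11:  p_0=11·1+0=11,  q_0=11·0+1=1
…
a_2=1:  p_2=1·12+11=23,  q_2=1·1+1=2
a_3=1:  p_3=1·23+12=35,  q_3=1·2+1=3
(x₁, y₁) = (35, 3);  35² − 136·3² = 1 ✓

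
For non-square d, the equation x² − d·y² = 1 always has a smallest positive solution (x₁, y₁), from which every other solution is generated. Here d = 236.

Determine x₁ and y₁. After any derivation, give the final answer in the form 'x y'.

561799 36570

d=236: √d = [15; 2,1,3,5,1,6,1,5,3,1,2,30] (ℓ=12, even), read p_11/q_11
i=0: a=15 ⇒ p=15, q=1
i=1: a=2 ⇒ p=31, q=2
i=2: a=1 ⇒ p=46, q=3
i=3: a=3 ⇒ p=169, q=11
i=4: a=5 ⇒ p=891, q=58
i=5: a=1 ⇒ p=1060, q=69
…
i=7: a=1 ⇒ p=8311, q=541
i=8: a=5 ⇒ p=48806, q=3177
i=9: a=3 ⇒ p=154729, q=10072
i=10: a=1 ⇒ p=203535, q=13249
i=11: a=2 ⇒ p=561799, q=36570
(x₁, y₁) = (561799, 36570);  561799² − 236·36570² = 1 ✓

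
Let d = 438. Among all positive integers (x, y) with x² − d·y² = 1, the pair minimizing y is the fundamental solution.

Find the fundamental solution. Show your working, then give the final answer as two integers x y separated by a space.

293 14

√438 → a₀=20, period (1,12,1,40); ℓ=4 even so k=3
a_0=20:  p_0=20·1+0=20,  q_0=20·0+1=1
a_1=1:  p_1=1·20+1=21,  q_1=1·1+0=1
a_2=12:  p_2=12·21+20=272,  q_2=12·1+1=13
a_3=1:  p_3=1·272+21=293,  q_3=1·13+1=14
→ (293, 14).  Check: 293²=85849, 438·14²=85848, difference 1.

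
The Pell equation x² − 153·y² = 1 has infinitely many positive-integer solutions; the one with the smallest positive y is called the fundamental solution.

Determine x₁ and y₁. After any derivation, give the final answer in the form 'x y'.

2177 176

d=153: √d = [12; 2,1,2,2,2,1,2,24] (ℓ=8, even), read p_7/q_7
a_0=12:  p_0=12·1+0=12,  q_0=12·0+1=1
…
a_2=1:  p_2=1·25+12=37,  q_2=1·2+1=3
a_3=2:  p_3=2·37+25=99,  q_3=2·3+2=8
a_4=2:  p_4=2·99+37=235,  q_4=2·8+3=19
…
a_6=1:  p_6=1·569+235=804,  q_6=1·46+19=65
a_7=2:  p_7=2·804+569=2177,  q_7=2·65+46=176
→ (2177, 176).  Check: 2177²=4739329, 153·176²=4739328, difference 1.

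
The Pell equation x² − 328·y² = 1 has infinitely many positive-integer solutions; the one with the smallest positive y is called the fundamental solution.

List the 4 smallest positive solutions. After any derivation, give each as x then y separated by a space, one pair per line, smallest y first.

√328 → a₀=18, period (9,36); ℓ=2 even so k=1
a_0=18:  p_0=18·1+0=18,  q_0=18·0+1=1
a_1=9:  p_1=9·18+1=163,  q_1=9·1+0=9
(x₁, y₁) = (163, 9);  163² − 328·9² = 1 ✓
(163+9√328)^2 = 53137 + 2934√328
(163+9√328)^3 = 17322499 + 956475√328
(163+9√328)^4 = 5647081537 + 311807916√328

163 9
53137 2934
17322499 956475
5647081537 311807916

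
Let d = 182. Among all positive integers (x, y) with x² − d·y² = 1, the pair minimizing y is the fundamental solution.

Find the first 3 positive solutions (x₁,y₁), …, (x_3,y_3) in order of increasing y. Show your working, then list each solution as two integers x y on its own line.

27 2
1457 108
78651 5830

[13; 2,26] for √182; ℓ=2 ⇒ convergent index 1
k=0  a_k=13  p_k/q_k = 13/1
k=1  a_k=2  p_k/q_k = 27/2
→ (27, 2).  Check: 27²=729, 182·2²=728, difference 1.
(x_2, y_2) = (27·27 + 182·2·2, 27·2 + 2·27) = (1457, 108)
(x_3, y_3) = (27·1457 + 182·2·108, 27·108 + 2·1457) = (78651, 5830)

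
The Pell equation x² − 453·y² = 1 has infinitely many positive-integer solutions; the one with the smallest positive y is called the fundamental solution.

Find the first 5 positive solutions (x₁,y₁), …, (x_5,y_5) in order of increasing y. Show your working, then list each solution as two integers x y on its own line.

d=453: √d = [21; 3,1,1,10,14,10,1,1,3,42] (ℓ=10, even), read p_9/q_9
a_0=21:  p_0=21·1+0=21,  q_0=21·0+1=1
…
a_5=14:  p_5=14·1575+149=22199,  q_5=14·74+7=1043
a_6=10:  p_6=10·22199+1575=223565,  q_6=10·1043+74=10504
…
a_8=1:  p_8=1·245764+223565=469329,  q_8=1·11547+10504=22051
a_9=3:  p_9=3·469329+245764=1653751,  q_9=3·22051+11547=77700
fundamental: x₁=1653751, y₁=77700  (since 2734892370001 − 453·6037290000 = 1)
(1653751+77700√453)^2 = 5469784740001 + 256992905400√453
(1653751+77700√453)^3 = 18091323967121133751 + 850004548596233100√453
(1653751+77700√453)^4 = 59837090203895614338960001 + 2811391744490881177810800√453
(1653751+77700√453)^5 = 197911295523547060893371760093751 + 9298683817686228472822980388500√453

1653751 77700
5469784740001 256992905400
18091323967121133751 850004548596233100
59837090203895614338960001 2811391744490881177810800
197911295523547060893371760093751 9298683817686228472822980388500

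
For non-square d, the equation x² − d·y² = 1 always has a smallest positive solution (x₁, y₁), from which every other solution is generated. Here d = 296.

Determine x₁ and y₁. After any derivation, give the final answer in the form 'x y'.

3699 215

√296 = [17; 4,1,7,1,4,34, …], period ℓ=6 (even) → k=5
k=0  a_k=17  p_k/q_k = 17/1
k=1  a_k=4  p_k/q_k = 69/4
k=2  a_k=1  p_k/q_k = 86/5
k=3  a_k=7  p_k/q_k = 671/39
k=4  a_k=1  p_k/q_k = 757/44
k=5  a_k=4  p_k/q_k = 3699/215
→ (3699, 215).  Check: 3699²=13682601, 296·215²=13682600, difference 1.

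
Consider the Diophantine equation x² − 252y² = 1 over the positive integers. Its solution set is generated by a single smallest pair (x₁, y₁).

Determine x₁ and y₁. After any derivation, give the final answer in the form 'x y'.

d=252: √d = [15; 1,6,1,30] (ℓ=4, even), read p_3/q_3
k=0  a_k=15  p_k/q_k = 15/1
…
k=2  a_k=6  p_k/q_k = 111/7
k=3  a_k=1  p_k/q_k = 127/8
→ (127, 8).  Check: 127²=16129, 252·8²=16128, difference 1.

127 8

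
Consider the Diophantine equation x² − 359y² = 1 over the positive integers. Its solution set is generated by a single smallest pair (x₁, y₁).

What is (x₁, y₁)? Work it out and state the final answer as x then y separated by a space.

√359 → a₀=18, period (1,17,1,36); ℓ=4 even so k=3
step 0: (18, 1)  from 18·(1,0) + (0,1)
step 1: (19, 1)  from 1·(18,1) + (1,0)
step 2: (341, 18)  from 17·(19,1) + (18,1)
step 3: (360, 19)  from 1·(341,18) + (19,1)
(x₁, y₁) = (360, 19);  360² − 359·19² = 1 ✓

360 19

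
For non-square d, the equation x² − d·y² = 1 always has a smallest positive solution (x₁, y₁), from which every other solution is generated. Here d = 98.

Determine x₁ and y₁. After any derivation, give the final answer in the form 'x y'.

√98 = [9; 1,8,1,18, …], period ℓ=4 (even) → k=3
i=0: a=9 ⇒ p=9, q=1
…
i=2: a=8 ⇒ p=89, q=9
i=3: a=1 ⇒ p=99, q=10
→ (99, 10).  Check: 99²=9801, 98·10²=9800, difference 1.

99 10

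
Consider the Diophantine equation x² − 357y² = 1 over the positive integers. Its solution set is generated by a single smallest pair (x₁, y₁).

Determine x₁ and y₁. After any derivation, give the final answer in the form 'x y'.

d=357: √d = [18; 1,8,2,8,1,36] (ℓ=6, even), read p_5/q_5
i=0: a=18 ⇒ p=18, q=1
i=1: a=1 ⇒ p=19, q=1
i=2: a=8 ⇒ p=170, q=9
…
i=4: a=8 ⇒ p=3042, q=161
i=5: a=1 ⇒ p=3401, q=180
→ (3401, 180).  Check: 3401²=11566801, 357·180²=11566800, difference 1.

3401 180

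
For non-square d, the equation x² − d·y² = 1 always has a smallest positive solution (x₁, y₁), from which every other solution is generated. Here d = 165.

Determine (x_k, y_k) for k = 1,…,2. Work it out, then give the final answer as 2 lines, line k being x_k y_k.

1079 84
2328481 181272

d=165: √d = [12; 1,5,2,5,1,24] (ℓ=6, even), read p_5/q_5
step 0: (12, 1)  from 12·(1,0) + (0,1)
step 1: (13, 1)  from 1·(12,1) + (1,0)
step 2: (77, 6)  from 5·(13,1) + (12,1)
step 3: (167, 13)  from 2·(77,6) + (13,1)
step 4: (912, 71)  from 5·(167,13) + (77,6)
step 5: (1079, 84)  from 1·(912,71) + (167,13)
(x₁, y₁) = (1079, 84);  1079² − 165·84² = 1 ✓
k=2:  x_2 = 1079·1079+165·84·84 = 2328481,  y_2 = 1079·84+84·1079 = 181272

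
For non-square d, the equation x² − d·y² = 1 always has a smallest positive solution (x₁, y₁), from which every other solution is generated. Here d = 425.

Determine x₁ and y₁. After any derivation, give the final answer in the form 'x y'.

143649 6968

√425 = [20; 1,1,1,1,1,1,40, …], period ℓ=7 (odd) → k=13
a_0=20:  p_0=20·1+0=20,  q_0=20·0+1=1
a_1=1:  p_1=1·20+1=21,  q_1=1·1+0=1
a_2=1:  p_2=1·21+20=41,  q_2=1·1+1=2
a_3=1:  p_3=1·41+21=62,  q_3=1·2+1=3
a_4=1:  p_4=1·62+41=103,  q_4=1·3+2=5
a_5=1:  p_5=1·103+62=165,  q_5=1·5+3=8
…
a_7=40:  p_7=40·268+165=10885,  q_7=40·13+8=528
a_8=1:  p_8=1·10885+268=11153,  q_8=1·528+13=541
a_9=1:  p_9=1·11153+10885=22038,  q_9=1·541+528=1069
a_10=1:  p_10=1·22038+11153=33191,  q_10=1·1069+541=1610
a_11=1:  p_11=1·33191+22038=55229,  q_11=1·1610+1069=2679
a_12=1:  p_12=1·55229+33191=88420,  q_12=1·2679+1610=4289
a_13=1:  p_13=1·88420+55229=143649,  q_13=1·4289+2679=6968
fundamental: x₁=143649, y₁=6968  (since 20635035201 − 425·48553024 = 1)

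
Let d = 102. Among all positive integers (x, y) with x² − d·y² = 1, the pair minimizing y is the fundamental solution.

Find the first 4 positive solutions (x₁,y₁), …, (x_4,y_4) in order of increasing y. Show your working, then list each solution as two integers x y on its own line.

√102 = [10; 10,20, …], period ℓ=2 (even) → k=1
a_0=10:  p_0=10·1+0=10,  q_0=10·0+1=1
a_1=10:  p_1=10·10+1=101,  q_1=10·1+0=10
(x₁, y₁) = (101, 10);  101² − 102·10² = 1 ✓
k=2:  x_2 = 101·101+102·10·10 = 20401,  y_2 = 101·10+10·101 = 2020
k=3:  x_3 = 101·20401+102·10·2020 = 4120901,  y_3 = 101·2020+10·20401 = 408030
k=4:  x_4 = 101·4120901+102·10·408030 = 832401601,  y_4 = 101·408030+10·4120901 = 82420040

101 10
20401 2020
4120901 408030
832401601 82420040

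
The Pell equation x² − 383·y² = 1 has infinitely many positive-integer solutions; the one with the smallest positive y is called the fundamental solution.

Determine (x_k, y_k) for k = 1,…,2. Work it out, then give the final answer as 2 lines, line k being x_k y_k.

d=383: √d = [19; 1,1,3,19,3,1,1,38] (ℓ=8, even), read p_7/q_7
i=0: a=19 ⇒ p=19, q=1
…
i=5: a=3 ⇒ p=8063, q=412
i=6: a=1 ⇒ p=10705, q=547
i=7: a=1 ⇒ p=18768, q=959
(x₁, y₁) = (18768, 959);  18768² − 383·959² = 1 ✓
(x_2, y_2) = (18768·18768 + 383·959·959, 18768·959 + 959·18768) = (704475647, 35997024)

18768 959
704475647 35997024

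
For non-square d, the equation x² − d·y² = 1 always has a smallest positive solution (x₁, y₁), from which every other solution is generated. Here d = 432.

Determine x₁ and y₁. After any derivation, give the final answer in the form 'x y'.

1351 65

√432 = [20; 1,3,1,1,1,3,1,40, …], period ℓ=8 (even) → k=7
step 0: (20, 1)  from 20·(1,0) + (0,1)
…
step 6: (1060, 51)  from 3·(291,14) + (187,9)
step 7: (1351, 65)  from 1·(1060,51) + (291,14)
fundamental: x₁=1351, y₁=65  (since 1825201 − 432·4225 = 1)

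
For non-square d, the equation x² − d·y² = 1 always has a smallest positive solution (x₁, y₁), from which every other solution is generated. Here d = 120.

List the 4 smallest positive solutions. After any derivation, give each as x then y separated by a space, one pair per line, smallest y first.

d=120: √d = [10; 1,20] (ℓ=2, even), read p_1/q_1
a_0=10:  p_0=10·1+0=10,  q_0=10·0+1=1
a_1=1:  p_1=1·10+1=11,  q_1=1·1+0=1
(x₁, y₁) = (11, 1);  11² − 120·1² = 1 ✓
k=2:  x_2 = 11·11+120·1·1 = 241,  y_2 = 11·1+1·11 = 22
k=3:  x_3 = 11·241+120·1·22 = 5291,  y_3 = 11·22+1·241 = 483
k=4:  x_4 = 11·5291+120·1·483 = 116161,  y_4 = 11·483+1·5291 = 10604

11 1
241 22
5291 483
116161 10604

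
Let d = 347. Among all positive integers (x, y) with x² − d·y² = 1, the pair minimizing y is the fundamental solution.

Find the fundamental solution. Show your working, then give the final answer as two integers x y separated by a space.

√347 = [18; 1,1,1,2,4,…,1,1,36, …], period ℓ=14 (even) → k=13
k=0  a_k=18  p_k/q_k = 18/1
…
k=6  a_k=1  p_k/q_k = 801/43
k=7  a_k=17  p_k/q_k = 14269/766
…
k=9  a_k=4  p_k/q_k = 74549/4002
k=10  a_k=2  p_k/q_k = 164168/8813
…
k=12  a_k=1  p_k/q_k = 402885/21628
k=13  a_k=1  p_k/q_k = 641602/34443
fundamental: x₁=641602, y₁=34443  (since 411653126404 − 347·1186320249 = 1)

641602 34443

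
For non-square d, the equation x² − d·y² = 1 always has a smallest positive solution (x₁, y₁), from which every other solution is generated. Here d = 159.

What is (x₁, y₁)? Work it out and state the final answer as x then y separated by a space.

1324 105

√159 = [12; 1,1,1,1,3,1,1,1,1,24, …], period ℓ=10 (even) → k=9
k=0  a_k=12  p_k/q_k = 12/1
…
k=2  a_k=1  p_k/q_k = 25/2
…
k=5  a_k=3  p_k/q_k = 227/18
…
k=8  a_k=1  p_k/q_k = 807/64
k=9  a_k=1  p_k/q_k = 1324/105
→ (1324, 105).  Check: 1324²=1752976, 159·105²=1752975, difference 1.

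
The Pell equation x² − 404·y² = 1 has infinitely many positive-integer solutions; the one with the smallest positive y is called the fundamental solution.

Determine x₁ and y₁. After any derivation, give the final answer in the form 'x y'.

201 10

d=404: √d = [20; 10,40] (ℓ=2, even), read p_1/q_1
a_0=20:  p_0=20·1+0=20,  q_0=20·0+1=1
a_1=10:  p_1=10·20+1=201,  q_1=10·1+0=10
(x₁, y₁) = (201, 10);  201² − 404·10² = 1 ✓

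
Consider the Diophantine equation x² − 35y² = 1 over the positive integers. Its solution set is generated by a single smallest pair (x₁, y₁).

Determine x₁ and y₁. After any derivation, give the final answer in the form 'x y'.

√35 → a₀=5, period (1,10); ℓ=2 even so k=1
a_0=5:  p_0=5·1+0=5,  q_0=5·0+1=1
a_1=1:  p_1=1·5+1=6,  q_1=1·1+0=1
→ (6, 1).  Check: 6²=36, 35·1²=35, difference 1.

6 1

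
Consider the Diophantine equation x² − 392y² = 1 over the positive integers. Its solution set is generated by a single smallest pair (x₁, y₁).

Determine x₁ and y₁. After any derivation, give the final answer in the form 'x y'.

[19; 1,3,1,38] for √392; ℓ=4 ⇒ convergent index 3
k=0  a_k=19  p_k/q_k = 19/1
k=1  a_k=1  p_k/q_k = 20/1
k=2  a_k=3  p_k/q_k = 79/4
k=3  a_k=1  p_k/q_k = 99/5
(x₁, y₁) = (99, 5);  99² − 392·5² = 1 ✓

99 5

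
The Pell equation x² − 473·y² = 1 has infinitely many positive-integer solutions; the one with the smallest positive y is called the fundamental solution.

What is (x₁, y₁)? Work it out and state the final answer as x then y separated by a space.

87 4

√473 = [21; 1,2,1,42, …], period ℓ=4 (even) → k=3
i=0: a=21 ⇒ p=21, q=1
…
i=2: a=2 ⇒ p=65, q=3
i=3: a=1 ⇒ p=87, q=4
fundamental: x₁=87, y₁=4  (since 7569 − 473·16 = 1)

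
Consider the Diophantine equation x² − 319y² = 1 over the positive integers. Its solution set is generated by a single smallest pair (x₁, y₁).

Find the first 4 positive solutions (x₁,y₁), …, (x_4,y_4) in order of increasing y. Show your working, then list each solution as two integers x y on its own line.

√319 → a₀=17, period (1,6,5,1,4,…,6,1,34); ℓ=14 even so k=13
a_0=17:  p_0=17·1+0=17,  q_0=17·0+1=1
a_1=1:  p_1=1·17+1=18,  q_1=1·1+0=1
a_2=6:  p_2=6·18+17=125,  q_2=6·1+1=7
a_3=5:  p_3=5·125+18=643,  q_3=5·7+1=36
a_4=1:  p_4=1·643+125=768,  q_4=1·36+7=43
…
a_6=3:  p_6=3·3715+768=11913,  q_6=3·208+43=667
a_7=1:  p_7=1·11913+3715=15628,  q_7=1·667+208=875
a_8=3:  p_8=3·15628+11913=58797,  q_8=3·875+667=3292
a_9=4:  p_9=4·58797+15628=250816,  q_9=4·3292+875=14043
a_10=1:  p_10=1·250816+58797=309613,  q_10=1·14043+3292=17335
…
a_12=6:  p_12=6·1798881+309613=11102899,  q_12=6·100718+17335=621643
a_13=1:  p_13=1·11102899+1798881=12901780,  q_13=1·621643+100718=722361
→ (12901780, 722361).  Check: 12901780²=166455927168400, 319·722361²=166455927168399, difference 1.
(x_2, y_2) = (12901780·12901780 + 319·722361·722361, 12901780·722361 + 722361·12901780) = (332911854336799, 18639485405160)
(x_3, y_3) = (12901780·332911854336799 + 319·722361·18639485405160, 12901780·18639485405160 + 722361·332911854336799) = (8590311008090840302660, 480965080021169647239)
(x_4, y_4) = (12901780·8590311008090840302660 + 319·722361·480965080021169647239, 12901780·480965080021169647239 + 722361·8590311008090840302660) = (221660605515932150288251132801, 12410611300231033623224965680)

12901780 722361
332911854336799 18639485405160
8590311008090840302660 480965080021169647239
221660605515932150288251132801 12410611300231033623224965680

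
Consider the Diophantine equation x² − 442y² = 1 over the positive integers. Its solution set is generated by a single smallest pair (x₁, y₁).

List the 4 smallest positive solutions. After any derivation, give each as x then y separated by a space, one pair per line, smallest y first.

883 42
1559377 74172
2753858899 130987710
4863313256257 231324221688

d=442: √d = [21; 42] (ℓ=1, odd), read p_1/q_1
a_0=21:  p_0=21·1+0=21,  q_0=21·0+1=1
a_1=42:  p_1=42·21+1=883,  q_1=42·1+0=42
(x₁, y₁) = (883, 42);  883² − 442·42² = 1 ✓
(x_2, y_2) = (883·883 + 442·42·42, 883·42 + 42·883) = (1559377, 74172)
(x_3, y_3) = (883·1559377 + 442·42·74172, 883·74172 + 42·1559377) = (2753858899, 130987710)
(x_4, y_4) = (883·2753858899 + 442·42·130987710, 883·130987710 + 42·2753858899) = (4863313256257, 231324221688)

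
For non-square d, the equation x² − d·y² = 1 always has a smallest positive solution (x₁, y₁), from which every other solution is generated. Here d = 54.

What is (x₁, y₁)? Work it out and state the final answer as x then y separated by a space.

d=54: √d = [7; 2,1,6,1,2,14] (ℓ=6, even), read p_5/q_5
i=0: a=7 ⇒ p=7, q=1
…
i=3: a=6 ⇒ p=147, q=20
i=4: a=1 ⇒ p=169, q=23
i=5: a=2 ⇒ p=485, q=66
→ (485, 66).  Check: 485²=235225, 54·66²=235224, difference 1.

485 66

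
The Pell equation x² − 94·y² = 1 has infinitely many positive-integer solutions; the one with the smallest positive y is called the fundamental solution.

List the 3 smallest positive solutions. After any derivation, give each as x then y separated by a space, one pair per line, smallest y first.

√94 → a₀=9, period (1,2,3,1,1,…,2,1,18); ℓ=16 even so k=15
a_0=9:  p_0=9·1+0=9,  q_0=9·0+1=1
…
a_2=2:  p_2=2·10+9=29,  q_2=2·1+1=3
a_3=3:  p_3=3·29+10=97,  q_3=3·3+1=10
…
a_6=5:  p_6=5·223+126=1241,  q_6=5·23+13=128
…
a_10=5:  p_10=5·14417+12953=85038,  q_10=5·1487+1336=8771
…
a_13=3:  p_13=3·184493+99455=652934,  q_13=3·19029+10258=67345
a_14=2:  p_14=2·652934+184493=1490361,  q_14=2·67345+19029=153719
a_15=1:  p_15=1·1490361+652934=2143295,  q_15=1·153719+67345=221064
fundamental: x₁=2143295, y₁=221064  (since 4593713457025 − 94·48869292096 = 1)
(x_2, y_2) = (2143295·2143295 + 94·221064·221064, 2143295·221064 + 221064·2143295) = (9187426914049, 947610731760)
(x_3, y_3) = (2143295·9187426914049 + 94·221064·947610731760, 2143295·947610731760 + 221064·9187426914049) = (39382732335491159615, 4062018686654877336)

2143295 221064
9187426914049 947610731760
39382732335491159615 4062018686654877336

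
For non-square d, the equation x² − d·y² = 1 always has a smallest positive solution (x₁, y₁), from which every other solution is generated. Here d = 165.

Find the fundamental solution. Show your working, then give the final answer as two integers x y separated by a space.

1079 84

[12; 1,5,2,5,1,24] for √165; ℓ=6 ⇒ convergent index 5
i=0: a=12 ⇒ p=12, q=1
i=1: a=1 ⇒ p=13, q=1
i=2: a=5 ⇒ p=77, q=6
i=3: a=2 ⇒ p=167, q=13
i=4: a=5 ⇒ p=912, q=71
i=5: a=1 ⇒ p=1079, q=84
fundamental: x₁=1079, y₁=84  (since 1164241 − 165·7056 = 1)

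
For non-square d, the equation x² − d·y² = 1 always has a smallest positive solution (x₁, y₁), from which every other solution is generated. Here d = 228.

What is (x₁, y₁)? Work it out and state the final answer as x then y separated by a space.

√228 → a₀=15, period (10,30); ℓ=2 even so k=1
k=0  a_k=15  p_k/q_k = 15/1
k=1  a_k=10  p_k/q_k = 151/10
fundamental: x₁=151, y₁=10  (since 22801 − 228·100 = 1)

151 10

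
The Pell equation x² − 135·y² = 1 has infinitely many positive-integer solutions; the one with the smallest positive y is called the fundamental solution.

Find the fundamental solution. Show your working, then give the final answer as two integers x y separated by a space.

244 21

[11; 1,1,1,1,1,1,1,22] for √135; ℓ=8 ⇒ convergent index 7
step 0: (11, 1)  from 11·(1,0) + (0,1)
…
step 6: (151, 13)  from 1·(93,8) + (58,5)
step 7: (244, 21)  from 1·(151,13) + (93,8)
(x₁, y₁) = (244, 21);  244² − 135·21² = 1 ✓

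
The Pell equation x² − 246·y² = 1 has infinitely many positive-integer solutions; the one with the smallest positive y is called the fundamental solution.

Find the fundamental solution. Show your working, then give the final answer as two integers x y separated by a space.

d=246: √d = [15; 1,2,5,1,14,1,5,2,1,30] (ℓ=10, even), read p_9/q_9
step 0: (15, 1)  from 15·(1,0) + (0,1)
…
step 3: (251, 16)  from 5·(47,3) + (16,1)
…
step 7: (28028, 1787)  from 5·(4721,301) + (4423,282)
step 8: (60777, 3875)  from 2·(28028,1787) + (4721,301)
step 9: (88805, 5662)  from 1·(60777,3875) + (28028,1787)
(x₁, y₁) = (88805, 5662);  88805² − 246·5662² = 1 ✓

88805 5662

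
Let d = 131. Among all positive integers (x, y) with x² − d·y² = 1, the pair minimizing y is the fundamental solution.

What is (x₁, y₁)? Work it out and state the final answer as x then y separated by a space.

10610 927

d=131: √d = [11; 2,4,11,4,2,22] (ℓ=6, even), read p_5/q_5
i=0: a=11 ⇒ p=11, q=1
…
i=4: a=4 ⇒ p=4727, q=413
i=5: a=2 ⇒ p=10610, q=927
fundamental: x₁=10610, y₁=927  (since 112572100 − 131·859329 = 1)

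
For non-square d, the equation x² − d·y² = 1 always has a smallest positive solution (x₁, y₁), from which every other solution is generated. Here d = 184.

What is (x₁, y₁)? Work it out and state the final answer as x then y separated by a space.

24335 1794

d=184: √d = [13; 1,1,3,2,1,2,1,2,3,1,1,26] (ℓ=12, even), read p_11/q_11
i=0: a=13 ⇒ p=13, q=1
…
i=7: a=1 ⇒ p=1153, q=85
i=8: a=2 ⇒ p=3147, q=232
i=9: a=3 ⇒ p=10594, q=781
i=10: a=1 ⇒ p=13741, q=1013
i=11: a=1 ⇒ p=24335, q=1794
fundamental: x₁=24335, y₁=1794  (since 592192225 − 184·3218436 = 1)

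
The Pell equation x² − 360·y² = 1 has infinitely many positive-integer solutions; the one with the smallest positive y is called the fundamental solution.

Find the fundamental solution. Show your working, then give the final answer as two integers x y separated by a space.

19 1

[18; 1,36] for √360; ℓ=2 ⇒ convergent index 1
a_0=18:  p_0=18·1+0=18,  q_0=18·0+1=1
a_1=1:  p_1=1·18+1=19,  q_1=1·1+0=1
(x₁, y₁) = (19, 1);  19² − 360·1² = 1 ✓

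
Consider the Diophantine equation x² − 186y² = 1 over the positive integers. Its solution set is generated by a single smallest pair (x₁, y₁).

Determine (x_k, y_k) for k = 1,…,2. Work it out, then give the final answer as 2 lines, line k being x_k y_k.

7501 550
112530001 8251100

d=186: √d = [13; 1,1,1,3,4,3,1,1,1,26] (ℓ=10, even), read p_9/q_9
step 0: (13, 1)  from 13·(1,0) + (0,1)
step 1: (14, 1)  from 1·(13,1) + (1,0)
step 2: (27, 2)  from 1·(14,1) + (13,1)
…
step 5: (641, 47)  from 4·(150,11) + (41,3)
…
step 7: (2714, 199)  from 1·(2073,152) + (641,47)
step 8: (4787, 351)  from 1·(2714,199) + (2073,152)
step 9: (7501, 550)  from 1·(4787,351) + (2714,199)
→ (7501, 550).  Check: 7501²=56265001, 186·550²=56265000, difference 1.
(7501+550√186)^2 = 112530001 + 8251100√186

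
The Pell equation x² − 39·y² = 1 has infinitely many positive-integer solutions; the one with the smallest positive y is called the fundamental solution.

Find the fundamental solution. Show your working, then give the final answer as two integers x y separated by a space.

√39 = [6; 4,12, …], period ℓ=2 (even) → k=1
a_0=6:  p_0=6·1+0=6,  q_0=6·0+1=1
a_1=4:  p_1=4·6+1=25,  q_1=4·1+0=4
→ (25, 4).  Check: 25²=625, 39·4²=624, difference 1.

25 4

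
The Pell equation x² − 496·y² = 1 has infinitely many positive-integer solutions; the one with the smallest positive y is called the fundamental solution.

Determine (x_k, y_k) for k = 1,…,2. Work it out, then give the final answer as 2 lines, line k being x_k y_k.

4620799 207480
42703566796801 1917446753040

√496 = [22; 3,1,2,4,1,…,1,3,44, …], period ℓ=16 (even) → k=15
k=0  a_k=22  p_k/q_k = 22/1
k=1  a_k=3  p_k/q_k = 67/3
k=2  a_k=1  p_k/q_k = 89/4
k=3  a_k=2  p_k/q_k = 245/11
…
k=5  a_k=1  p_k/q_k = 1314/59
k=6  a_k=1  p_k/q_k = 2383/107
k=7  a_k=2  p_k/q_k = 6080/273
k=8  a_k=2  p_k/q_k = 14543/653
k=9  a_k=2  p_k/q_k = 35166/1579
k=10  a_k=1  p_k/q_k = 49709/2232
k=11  a_k=1  p_k/q_k = 84875/3811
k=12  a_k=4  p_k/q_k = 389209/17476
k=13  a_k=2  p_k/q_k = 863293/38763
k=14  a_k=1  p_k/q_k = 1252502/56239
k=15  a_k=3  p_k/q_k = 4620799/207480
(x₁, y₁) = (4620799, 207480);  4620799² − 496·207480² = 1 ✓
k=2:  x_2 = 4620799·4620799+496·207480·207480 = 42703566796801,  y_2 = 4620799·207480+207480·4620799 = 1917446753040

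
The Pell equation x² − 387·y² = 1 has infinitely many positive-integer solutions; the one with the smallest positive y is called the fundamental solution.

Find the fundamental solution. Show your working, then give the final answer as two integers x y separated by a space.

3482 177

√387 = [19; 1,2,19,2,1,38, …], period ℓ=6 (even) → k=5
a_0=19:  p_0=19·1+0=19,  q_0=19·0+1=1
a_1=1:  p_1=1·19+1=20,  q_1=1·1+0=1
…
a_3=19:  p_3=19·59+20=1141,  q_3=19·3+1=58
a_4=2:  p_4=2·1141+59=2341,  q_4=2·58+3=119
a_5=1:  p_5=1·2341+1141=3482,  q_5=1·119+58=177
→ (3482, 177).  Check: 3482²=12124324, 387·177²=12124323, difference 1.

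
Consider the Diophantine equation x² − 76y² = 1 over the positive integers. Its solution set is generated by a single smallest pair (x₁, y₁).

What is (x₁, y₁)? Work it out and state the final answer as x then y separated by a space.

[8; 1,2,1,1,5,4,5,1,1,2,1,16] for √76; ℓ=12 ⇒ convergent index 11
k=0  a_k=8  p_k/q_k = 8/1
k=1  a_k=1  p_k/q_k = 9/1
…
k=4  a_k=1  p_k/q_k = 61/7
…
k=7  a_k=5  p_k/q_k = 7445/854
…
k=9  a_k=1  p_k/q_k = 16311/1871
k=10  a_k=2  p_k/q_k = 41488/4759
k=11  a_k=1  p_k/q_k = 57799/6630
fundamental: x₁=57799, y₁=6630  (since 3340724401 − 76·43956900 = 1)

57799 6630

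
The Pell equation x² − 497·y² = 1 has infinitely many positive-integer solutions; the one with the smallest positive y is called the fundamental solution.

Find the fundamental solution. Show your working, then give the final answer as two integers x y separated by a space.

√497 → a₀=22, period (3,2,2,5,6,5,2,2,3,44); ℓ=10 even so k=9
i=0: a=22 ⇒ p=22, q=1
…
i=4: a=5 ⇒ p=2051, q=92
i=5: a=6 ⇒ p=12685, q=569
…
i=7: a=2 ⇒ p=143637, q=6443
i=8: a=2 ⇒ p=352750, q=15823
i=9: a=3 ⇒ p=1201887, q=53912
→ (1201887, 53912).  Check: 1201887²=1444532360769, 497·53912²=1444532360768, difference 1.

1201887 53912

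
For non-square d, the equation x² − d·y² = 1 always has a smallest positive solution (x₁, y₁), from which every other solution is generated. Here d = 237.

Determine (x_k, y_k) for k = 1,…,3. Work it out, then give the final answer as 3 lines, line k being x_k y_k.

√237 = [15; 2,1,1,7,10,7,1,1,2,30, …], period ℓ=10 (even) → k=9
a_0=15:  p_0=15·1+0=15,  q_0=15·0+1=1
a_1=2:  p_1=2·15+1=31,  q_1=2·1+0=2
…
a_4=7:  p_4=7·77+46=585,  q_4=7·5+3=38
…
a_6=7:  p_6=7·5927+585=42074,  q_6=7·385+38=2733
a_7=1:  p_7=1·42074+5927=48001,  q_7=1·2733+385=3118
a_8=1:  p_8=1·48001+42074=90075,  q_8=1·3118+2733=5851
a_9=2:  p_9=2·90075+48001=228151,  q_9=2·5851+3118=14820
→ (228151, 14820).  Check: 228151²=52052878801, 237·14820²=52052878800, difference 1.
k=2:  x_2 = 228151·228151+237·14820·14820 = 104105757601,  y_2 = 228151·14820+14820·228151 = 6762395640
k=3:  x_3 = 228151·104105757601+237·14820·6762395640 = 47503665404623351,  y_3 = 228151·6762395640+14820·104105757601 = 3085694655308460

228151 14820
104105757601 6762395640
47503665404623351 3085694655308460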